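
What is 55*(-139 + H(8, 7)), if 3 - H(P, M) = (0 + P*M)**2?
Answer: -179960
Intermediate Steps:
H(P, M) = 3 - M**2*P**2 (H(P, M) = 3 - (0 + P*M)**2 = 3 - (0 + M*P)**2 = 3 - (M*P)**2 = 3 - M**2*P**2)
55*(-139 + H(8, 7)) = 55*(-139 + (3 - 1*7**2*8**2)) = 55*(-139 + (3 - 1*49*64)) = 55*(-139 + (3 - 3136)) = 55*(-139 - 3133) = 55*(-3272) = -179960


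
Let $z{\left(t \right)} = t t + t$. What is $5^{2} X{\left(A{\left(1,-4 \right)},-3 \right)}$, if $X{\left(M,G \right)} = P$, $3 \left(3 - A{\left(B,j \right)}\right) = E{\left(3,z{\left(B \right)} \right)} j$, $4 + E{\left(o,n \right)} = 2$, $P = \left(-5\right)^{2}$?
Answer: $625$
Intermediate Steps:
$z{\left(t \right)} = t + t^{2}$ ($z{\left(t \right)} = t^{2} + t = t + t^{2}$)
$P = 25$
$E{\left(o,n \right)} = -2$ ($E{\left(o,n \right)} = -4 + 2 = -2$)
$A{\left(B,j \right)} = 3 + \frac{2 j}{3}$ ($A{\left(B,j \right)} = 3 - \frac{\left(-2\right) j}{3} = 3 + \frac{2 j}{3}$)
$X{\left(M,G \right)} = 25$
$5^{2} X{\left(A{\left(1,-4 \right)},-3 \right)} = 5^{2} \cdot 25 = 25 \cdot 25 = 625$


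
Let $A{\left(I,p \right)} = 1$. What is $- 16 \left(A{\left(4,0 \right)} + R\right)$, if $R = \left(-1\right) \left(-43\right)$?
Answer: $-704$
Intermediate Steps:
$R = 43$
$- 16 \left(A{\left(4,0 \right)} + R\right) = - 16 \left(1 + 43\right) = \left(-16\right) 44 = -704$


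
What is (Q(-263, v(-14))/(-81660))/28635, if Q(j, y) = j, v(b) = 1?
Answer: 263/2338334100 ≈ 1.1247e-7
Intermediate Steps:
(Q(-263, v(-14))/(-81660))/28635 = -263/(-81660)/28635 = -263*(-1/81660)*(1/28635) = (263/81660)*(1/28635) = 263/2338334100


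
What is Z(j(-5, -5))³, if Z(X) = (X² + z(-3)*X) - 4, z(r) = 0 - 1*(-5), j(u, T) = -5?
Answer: -64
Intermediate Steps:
z(r) = 5 (z(r) = 0 + 5 = 5)
Z(X) = -4 + X² + 5*X (Z(X) = (X² + 5*X) - 4 = -4 + X² + 5*X)
Z(j(-5, -5))³ = (-4 + (-5)² + 5*(-5))³ = (-4 + 25 - 25)³ = (-4)³ = -64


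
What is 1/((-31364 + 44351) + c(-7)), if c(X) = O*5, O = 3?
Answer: 1/13002 ≈ 7.6911e-5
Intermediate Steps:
c(X) = 15 (c(X) = 3*5 = 15)
1/((-31364 + 44351) + c(-7)) = 1/((-31364 + 44351) + 15) = 1/(12987 + 15) = 1/13002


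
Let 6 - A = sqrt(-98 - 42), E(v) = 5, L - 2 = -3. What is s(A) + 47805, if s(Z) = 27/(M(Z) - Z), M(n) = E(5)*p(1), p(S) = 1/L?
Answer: 1386312/29 - 6*I*sqrt(35)/29 ≈ 47804.0 - 1.224*I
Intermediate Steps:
L = -1 (L = 2 - 3 = -1)
p(S) = -1 (p(S) = 1/(-1) = -1)
M(n) = -5 (M(n) = 5*(-1) = -5)
A = 6 - 2*I*sqrt(35) (A = 6 - sqrt(-98 - 42) = 6 - sqrt(-140) = 6 - 2*I*sqrt(35) ≈ 6.0 - 11.832*I)
s(Z) = 27/(-5 - Z)
s(A) + 47805 = -27/(5 + (6 - 2*I*sqrt(35))) + 47805 = -27/(11 - 2*I*sqrt(35)) + 47805 = 47805 - 27/(11 - 2*I*sqrt(35))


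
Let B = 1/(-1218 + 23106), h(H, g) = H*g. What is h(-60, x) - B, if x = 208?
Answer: -273162241/21888 ≈ -12480.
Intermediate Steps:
B = 1/21888 ≈ 4.5687e-5
h(-60, x) - B = -60*208 - 1*1/21888 = -12480 - 1/21888 = -273162241/21888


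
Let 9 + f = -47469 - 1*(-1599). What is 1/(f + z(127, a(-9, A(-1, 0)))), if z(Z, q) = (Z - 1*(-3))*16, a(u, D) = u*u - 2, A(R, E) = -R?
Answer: -1/43799 ≈ -2.2832e-5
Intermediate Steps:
f = -45879 (f = -9 + (-47469 - 1*(-1599)) = -9 + (-47469 + 1599) = -9 - 45870 = -45879)
a(u, D) = -2 + u**2 (a(u, D) = u**2 - 2 = -2 + u**2)
z(Z, q) = 48 + 16*Z (z(Z, q) = (Z + 3)*16 = (3 + Z)*16 = 48 + 16*Z)
1/(f + z(127, a(-9, A(-1, 0)))) = 1/(-45879 + (48 + 16*127)) = 1/(-45879 + (48 + 2032)) = 1/(-45879 + 2080) = 1/(-43799) = -1/43799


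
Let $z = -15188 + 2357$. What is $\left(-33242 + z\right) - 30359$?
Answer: $-76432$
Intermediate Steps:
$z = -12831$
$\left(-33242 + z\right) - 30359 = \left(-33242 - 12831\right) - 30359 = -46073 - 30359 = -76432$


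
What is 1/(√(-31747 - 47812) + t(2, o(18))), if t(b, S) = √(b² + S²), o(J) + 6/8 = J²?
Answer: 4/(√1671913 + 4*I*√79559) ≈ 0.0017563 - 0.0015325*I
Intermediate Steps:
o(J) = -¾ + J²
t(b, S) = √(S² + b²)
1/(√(-31747 - 47812) + t(2, o(18))) = 1/(√(-31747 - 47812) + √((-¾ + 18²)² + 2²)) = 1/(√(-79559) + √((-¾ + 324)² + 4)) = 1/(I*√79559 + √((1293/4)² + 4)) = 1/(I*√79559 + √(1671849/16 + 4)) = 1/(I*√79559 + √(1671913/16)) = 1/(I*√79559 + √1671913/4) = 1/(√1671913/4 + I*√79559)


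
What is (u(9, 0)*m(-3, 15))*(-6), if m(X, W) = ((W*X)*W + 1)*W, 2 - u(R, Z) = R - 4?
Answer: -181980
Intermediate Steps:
u(R, Z) = 6 - R (u(R, Z) = 2 - (R - 4) = 2 - (-4 + R) = 2 + (4 - R) = 6 - R)
m(X, W) = W*(1 + X*W**2) (m(X, W) = (X*W**2 + 1)*W = (1 + X*W**2)*W = W*(1 + X*W**2))
(u(9, 0)*m(-3, 15))*(-6) = ((6 - 1*9)*(15 - 3*15**3))*(-6) = ((6 - 9)*(15 - 3*3375))*(-6) = -3*(15 - 10125)*(-6) = -3*(-10110)*(-6) = 30330*(-6) = -181980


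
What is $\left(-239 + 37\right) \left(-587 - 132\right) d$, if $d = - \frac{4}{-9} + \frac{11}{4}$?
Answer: $\frac{8351185}{18} \approx 4.6395 \cdot 10^{5}$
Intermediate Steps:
$d = \frac{115}{36}$ ($d = \left(-4\right) \left(- \frac{1}{9}\right) + 11 \cdot \frac{1}{4} = \frac{4}{9} + \frac{11}{4} = \frac{115}{36} \approx 3.1944$)
$\left(-239 + 37\right) \left(-587 - 132\right) d = \left(-239 + 37\right) \left(-587 - 132\right) \frac{115}{36} = \left(-202\right) \left(-719\right) \frac{115}{36} = 145238 \cdot \frac{115}{36} = \frac{8351185}{18}$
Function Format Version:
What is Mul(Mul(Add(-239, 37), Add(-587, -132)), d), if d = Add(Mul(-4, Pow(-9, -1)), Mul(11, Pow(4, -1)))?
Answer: Rational(8351185, 18) ≈ 4.6395e+5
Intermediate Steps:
d = Rational(115, 36) (d = Add(Mul(-4, Rational(-1, 9)), Mul(11, Rational(1, 4))) = Add(Rational(4, 9), Rational(11, 4)) = Rational(115, 36) ≈ 3.1944)
Mul(Mul(Add(-239, 37), Add(-587, -132)), d) = Mul(Mul(Add(-239, 37), Add(-587, -132)), Rational(115, 36)) = Mul(Mul(-202, -719), Rational(115, 36)) = Mul(145238, Rational(115, 36)) = Rational(8351185, 18)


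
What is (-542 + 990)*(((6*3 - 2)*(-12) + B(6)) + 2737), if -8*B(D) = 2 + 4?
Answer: 1139824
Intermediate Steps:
B(D) = -¾ (B(D) = -(2 + 4)/8 = -⅛*6 = -¾)
(-542 + 990)*(((6*3 - 2)*(-12) + B(6)) + 2737) = (-542 + 990)*(((6*3 - 2)*(-12) - ¾) + 2737) = 448*(((18 - 2)*(-12) - ¾) + 2737) = 448*((16*(-12) - ¾) + 2737) = 448*((-192 - ¾) + 2737) = 448*(-771/4 + 2737) = 448*(10177/4) = 1139824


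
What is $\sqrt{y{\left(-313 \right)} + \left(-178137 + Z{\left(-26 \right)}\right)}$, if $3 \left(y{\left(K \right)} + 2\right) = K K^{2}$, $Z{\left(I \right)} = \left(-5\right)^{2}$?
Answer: $\frac{i \sqrt{93595917}}{3} \approx 3224.8 i$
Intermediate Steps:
$Z{\left(I \right)} = 25$
$y{\left(K \right)} = -2 + \frac{K^{3}}{3}$ ($y{\left(K \right)} = -2 + \frac{K K^{2}}{3} = -2 + \frac{K^{3}}{3}$)
$\sqrt{y{\left(-313 \right)} + \left(-178137 + Z{\left(-26 \right)}\right)} = \sqrt{\left(-2 + \frac{\left(-313\right)^{3}}{3}\right) + \left(-178137 + 25\right)} = \sqrt{\left(-2 + \frac{1}{3} \left(-30664297\right)\right) - 178112} = \sqrt{\left(-2 - \frac{30664297}{3}\right) - 178112} = \sqrt{- \frac{30664303}{3} - 178112} = \sqrt{- \frac{31198639}{3}} = \frac{i \sqrt{93595917}}{3}$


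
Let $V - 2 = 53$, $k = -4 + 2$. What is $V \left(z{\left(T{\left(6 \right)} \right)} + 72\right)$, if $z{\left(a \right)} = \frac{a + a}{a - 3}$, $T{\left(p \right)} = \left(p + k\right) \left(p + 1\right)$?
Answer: $\frac{20416}{5} \approx 4083.2$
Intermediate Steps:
$k = -2$
$T{\left(p \right)} = \left(1 + p\right) \left(-2 + p\right)$ ($T{\left(p \right)} = \left(p - 2\right) \left(p + 1\right) = \left(-2 + p\right) \left(1 + p\right) = \left(1 + p\right) \left(-2 + p\right)$)
$z{\left(a \right)} = \frac{2 a}{-3 + a}$
$V = 55$ ($V = 2 + 53 = 55$)
$V \left(z{\left(T{\left(6 \right)} \right)} + 72\right) = 55 \left(\frac{2 \left(-2 + 6^{2} - 6\right)}{-3 - \left(8 - 36\right)} + 72\right) = 55 \left(\frac{2 \left(-2 + 36 - 6\right)}{-3 - -28} + 72\right) = 55 \left(2 \cdot 28 \frac{1}{-3 + 28} + 72\right) = 55 \left(2 \cdot 28 \cdot \frac{1}{25} + 72\right) = 55 \left(\frac{56}{25} + 72\right) = 55 \cdot \frac{1856}{25} = \frac{20416}{5}$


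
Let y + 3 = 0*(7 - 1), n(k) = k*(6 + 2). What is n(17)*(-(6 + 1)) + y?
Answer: -955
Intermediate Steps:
n(k) = 8*k (n(k) = k*8 = 8*k)
y = -3 (y = -3 + 0*(7 - 1) = -3 + 0*6 = -3 + 0 = -3)
n(17)*(-(6 + 1)) + y = (8*17)*(-(6 + 1)) - 3 = 136*(-1*7) - 3 = 136*(-7) - 3 = -952 - 3 = -955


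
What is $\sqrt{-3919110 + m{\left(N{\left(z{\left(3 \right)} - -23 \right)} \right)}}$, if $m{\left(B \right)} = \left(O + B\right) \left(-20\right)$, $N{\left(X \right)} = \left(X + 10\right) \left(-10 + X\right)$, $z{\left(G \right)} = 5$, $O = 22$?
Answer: $7 i \sqrt{80270} \approx 1983.2 i$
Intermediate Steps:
$N{\left(X \right)} = \left(-10 + X\right) \left(10 + X\right)$ ($N{\left(X \right)} = \left(10 + X\right) \left(-10 + X\right) = \left(-10 + X\right) \left(10 + X\right)$)
$m{\left(B \right)} = -440 - 20 B$ ($m{\left(B \right)} = \left(22 + B\right) \left(-20\right) = -440 - 20 B$)
$\sqrt{-3919110 + m{\left(N{\left(z{\left(3 \right)} - -23 \right)} \right)}} = \sqrt{-3919110 - \left(440 + 20 \left(-100 + \left(5 - -23\right)^{2}\right)\right)} = \sqrt{-3919110 - \left(440 + 20 \left(-100 + \left(5 + 23\right)^{2}\right)\right)} = \sqrt{-3919110 - \left(440 + 20 \left(-100 + 28^{2}\right)\right)} = \sqrt{-3919110 - \left(440 + 20 \left(-100 + 784\right)\right)} = \sqrt{-3919110 - 14120} = \sqrt{-3933230} = 7 i \sqrt{80270}$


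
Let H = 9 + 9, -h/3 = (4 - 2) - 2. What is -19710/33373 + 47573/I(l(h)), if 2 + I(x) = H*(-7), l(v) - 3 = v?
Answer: -1590176609/4271744 ≈ -372.25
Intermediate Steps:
h = 0 (h = -3*((4 - 2) - 2) = -3*(2 - 2) = -3*0 = 0)
l(v) = 3 + v
H = 18
I(x) = -128 (I(x) = -2 + 18*(-7) = -2 - 126 = -128)
-19710/33373 + 47573/I(l(h)) = -19710/33373 + 47573/(-128) = -19710*1/33373 + 47573*(-1/128) = -19710/33373 - 47573/128 = -1590176609/4271744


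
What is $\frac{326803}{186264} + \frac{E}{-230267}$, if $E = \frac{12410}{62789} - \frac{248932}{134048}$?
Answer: $\frac{2474135387515839629}{1410147584311996881} \approx 1.7545$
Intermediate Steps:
$E = - \frac{3491663917}{2104184968}$ ($E = 12410 \cdot \frac{1}{62789} - \frac{62233}{33512} = \frac{12410}{62789} - \frac{62233}{33512} = - \frac{3491663917}{2104184968} \approx -1.6594$)
$\frac{326803}{186264} + \frac{E}{-230267} = \frac{326803}{186264} - \frac{3491663917}{2104184968 \left(-230267\right)} = 326803 \cdot \frac{1}{186264} - - \frac{3491663917}{484524360026456} = \frac{326803}{186264} + \frac{3491663917}{484524360026456} = \frac{2474135387515839629}{1410147584311996881}$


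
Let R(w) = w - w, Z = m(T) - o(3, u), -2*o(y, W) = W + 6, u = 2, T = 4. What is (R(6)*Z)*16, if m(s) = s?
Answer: 0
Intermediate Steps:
o(y, W) = -3 - W/2 (o(y, W) = -(W + 6)/2 = -(6 + W)/2 = -3 - W/2)
Z = 8 (Z = 4 - (-3 - 1/2*2) = 4 - (-3 - 1) = 4 - 1*(-4) = 4 + 4 = 8)
R(w) = 0
(R(6)*Z)*16 = (0*8)*16 = 0*16 = 0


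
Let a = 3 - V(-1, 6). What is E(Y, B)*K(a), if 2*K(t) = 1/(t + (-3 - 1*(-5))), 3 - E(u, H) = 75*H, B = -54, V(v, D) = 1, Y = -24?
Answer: 4053/8 ≈ 506.63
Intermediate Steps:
a = 2 (a = 3 - 1*1 = 3 - 1 = 2)
E(u, H) = 3 - 75*H
K(t) = 1/(2*(2 + t)) (K(t) = 1/(2*(t + (-3 - 1*(-5)))) = 1/(2*(t + (-3 + 5))) = 1/(2*(t + 2)) = 1/(2*(2 + t)))
E(Y, B)*K(a) = (3 - 75*(-54))*(1/(2*(2 + 2))) = (3 + 4050)*((½)/4) = 4053*((½)*(¼)) = 4053*(⅛) = 4053/8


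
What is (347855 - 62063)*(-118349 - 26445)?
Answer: -41380966848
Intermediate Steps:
(347855 - 62063)*(-118349 - 26445) = 285792*(-144794) = -41380966848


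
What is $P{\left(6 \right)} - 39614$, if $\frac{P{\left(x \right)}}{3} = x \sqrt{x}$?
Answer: $-39614 + 18 \sqrt{6} \approx -39570.0$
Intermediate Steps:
$P{\left(x \right)} = 3 x^{\frac{3}{2}}$ ($P{\left(x \right)} = 3 x \sqrt{x} = 3 x^{\frac{3}{2}}$)
$P{\left(6 \right)} - 39614 = 3 \cdot 6^{\frac{3}{2}} - 39614 = 3 \cdot 6 \sqrt{6} - 39614 = 18 \sqrt{6} - 39614 = -39614 + 18 \sqrt{6}$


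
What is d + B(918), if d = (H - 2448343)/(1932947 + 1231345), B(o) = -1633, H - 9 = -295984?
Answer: -2585016577/1582146 ≈ -1633.9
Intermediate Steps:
H = -295975 (H = 9 - 295984 = -295975)
d = -1372159/1582146 (d = (-295975 - 2448343)/(1932947 + 1231345) = -2744318/3164292 = -2744318*1/3164292 = -1372159/1582146 ≈ -0.86728)
d + B(918) = -1372159/1582146 - 1633 = -2585016577/1582146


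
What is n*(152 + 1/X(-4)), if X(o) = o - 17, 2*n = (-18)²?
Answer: 172314/7 ≈ 24616.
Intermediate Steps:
n = 162 (n = (½)*(-18)² = (½)*324 = 162)
X(o) = -17 + o
n*(152 + 1/X(-4)) = 162*(152 + 1/(-17 - 4)) = 162*(152 + 1/(-21)) = 162*(152 - 1/21) = 162*(3191/21) = 172314/7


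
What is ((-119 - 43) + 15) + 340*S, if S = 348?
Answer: 118173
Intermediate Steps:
((-119 - 43) + 15) + 340*S = ((-119 - 43) + 15) + 340*348 = (-162 + 15) + 118320 = -147 + 118320 = 118173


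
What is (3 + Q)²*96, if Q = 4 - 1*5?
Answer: 384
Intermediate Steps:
Q = -1 (Q = 4 - 5 = -1)
(3 + Q)²*96 = (3 - 1)²*96 = 2²*96 = 4*96 = 384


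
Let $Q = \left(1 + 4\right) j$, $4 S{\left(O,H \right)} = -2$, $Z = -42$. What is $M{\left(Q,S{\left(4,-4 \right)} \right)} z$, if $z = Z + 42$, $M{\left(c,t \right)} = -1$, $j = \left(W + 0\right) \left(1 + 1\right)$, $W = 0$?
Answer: $0$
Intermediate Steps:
$S{\left(O,H \right)} = - \frac{1}{2}$ ($S{\left(O,H \right)} = \frac{1}{4} \left(-2\right) = - \frac{1}{2}$)
$j = 0$ ($j = \left(0 + 0\right) \left(1 + 1\right) = 0 \cdot 2 = 0$)
$Q = 0$ ($Q = \left(1 + 4\right) 0 = 5 \cdot 0 = 0$)
$z = 0$ ($z = -42 + 42 = 0$)
$M{\left(Q,S{\left(4,-4 \right)} \right)} z = \left(-1\right) 0 = 0$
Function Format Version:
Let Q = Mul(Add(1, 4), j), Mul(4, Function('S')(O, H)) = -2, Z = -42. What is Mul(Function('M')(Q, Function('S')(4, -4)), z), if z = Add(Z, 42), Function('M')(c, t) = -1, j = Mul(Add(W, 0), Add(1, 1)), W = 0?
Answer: 0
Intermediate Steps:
Function('S')(O, H) = Rational(-1, 2) (Function('S')(O, H) = Mul(Rational(1, 4), -2) = Rational(-1, 2))
j = 0 (j = Mul(Add(0, 0), Add(1, 1)) = Mul(0, 2) = 0)
Q = 0 (Q = Mul(Add(1, 4), 0) = Mul(5, 0) = 0)
z = 0 (z = Add(-42, 42) = 0)
Mul(Function('M')(Q, Function('S')(4, -4)), z) = Mul(-1, 0) = 0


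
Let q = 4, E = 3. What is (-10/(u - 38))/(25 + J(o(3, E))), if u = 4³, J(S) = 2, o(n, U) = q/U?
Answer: -5/351 ≈ -0.014245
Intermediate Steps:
o(n, U) = 4/U
u = 64
(-10/(u - 38))/(25 + J(o(3, E))) = (-10/(64 - 38))/(25 + 2) = -10/26/27 = -10*1/26*(1/27) = -5/13*1/27 = -5/351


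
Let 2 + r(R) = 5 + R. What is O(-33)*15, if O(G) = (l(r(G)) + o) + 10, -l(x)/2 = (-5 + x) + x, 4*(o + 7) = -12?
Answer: 1950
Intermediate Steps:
o = -10 (o = -7 + (1/4)*(-12) = -7 - 3 = -10)
r(R) = 3 + R (r(R) = -2 + (5 + R) = 3 + R)
l(x) = 10 - 4*x (l(x) = -2*((-5 + x) + x) = -2*(-5 + 2*x) = 10 - 4*x)
O(G) = -2 - 4*G (O(G) = ((10 - 4*(3 + G)) - 10) + 10 = ((10 + (-12 - 4*G)) - 10) + 10 = ((-2 - 4*G) - 10) + 10 = (-12 - 4*G) + 10 = -2 - 4*G)
O(-33)*15 = (-2 - 4*(-33))*15 = (-2 + 132)*15 = 130*15 = 1950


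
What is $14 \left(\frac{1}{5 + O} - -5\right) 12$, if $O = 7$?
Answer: $854$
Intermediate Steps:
$14 \left(\frac{1}{5 + O} - -5\right) 12 = 14 \left(\frac{1}{5 + 7} - -5\right) 12 = 14 \left(\frac{1}{12} + 5\right) 12 = 14 \cdot \frac{61}{12} \cdot 12 = \frac{427}{6} \cdot 12 = 854$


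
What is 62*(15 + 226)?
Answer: 14942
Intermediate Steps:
62*(15 + 226) = 62*241 = 14942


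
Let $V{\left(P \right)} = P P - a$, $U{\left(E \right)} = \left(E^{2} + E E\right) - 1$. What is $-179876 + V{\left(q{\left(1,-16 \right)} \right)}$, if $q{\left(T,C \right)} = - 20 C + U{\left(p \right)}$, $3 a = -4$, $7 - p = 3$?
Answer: $- \frac{170021}{3} \approx -56674.0$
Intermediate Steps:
$p = 4$ ($p = 7 - 3 = 4$)
$a = - \frac{4}{3}$ ($a = \frac{1}{3} \left(-4\right) = - \frac{4}{3} \approx -1.3333$)
$U{\left(E \right)} = -1 + 2 E^{2}$ ($U{\left(E \right)} = \left(E^{2} + E^{2}\right) - 1 = 2 E^{2} - 1 = -1 + 2 E^{2}$)
$q{\left(T,C \right)} = 31 - 20 C$ ($q{\left(T,C \right)} = - 20 C - \left(1 - 2 \cdot 4^{2}\right) = - 20 C + \left(-1 + 2 \cdot 16\right) = - 20 C + \left(-1 + 32\right) = - 20 C + 31 = 31 - 20 C$)
$V{\left(P \right)} = \frac{4}{3} + P^{2}$ ($V{\left(P \right)} = P P - - \frac{4}{3} = P^{2} + \frac{4}{3} = \frac{4}{3} + P^{2}$)
$-179876 + V{\left(q{\left(1,-16 \right)} \right)} = -179876 + \left(\frac{4}{3} + \left(31 - -320\right)^{2}\right) = -179876 + \left(\frac{4}{3} + \left(31 + 320\right)^{2}\right) = -179876 + \left(\frac{4}{3} + 351^{2}\right) = -179876 + \left(\frac{4}{3} + 123201\right) = -179876 + \frac{369607}{3} = - \frac{170021}{3}$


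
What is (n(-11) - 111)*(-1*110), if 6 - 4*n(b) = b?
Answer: 23485/2 ≈ 11743.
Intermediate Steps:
n(b) = 3/2 - b/4
(n(-11) - 111)*(-1*110) = ((3/2 - ¼*(-11)) - 111)*(-1*110) = ((3/2 + 11/4) - 111)*(-110) = (17/4 - 111)*(-110) = -427/4*(-110) = 23485/2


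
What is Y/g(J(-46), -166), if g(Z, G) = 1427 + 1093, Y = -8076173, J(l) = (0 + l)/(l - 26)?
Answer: -1153739/360 ≈ -3204.8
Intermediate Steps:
J(l) = l/(-26 + l)
g(Z, G) = 2520
Y/g(J(-46), -166) = -8076173/2520 = -8076173*1/2520 = -1153739/360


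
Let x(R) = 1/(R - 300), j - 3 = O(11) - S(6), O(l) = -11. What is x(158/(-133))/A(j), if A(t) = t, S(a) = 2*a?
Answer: 133/801160 ≈ 0.00016601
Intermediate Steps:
j = -20 (j = 3 + (-11 - 2*6) = 3 + (-11 - 1*12) = 3 + (-11 - 12) = 3 - 23 = -20)
x(R) = 1/(-300 + R)
x(158/(-133))/A(j) = 1/(-300 + 158/(-133)*(-20)) = -1/20/(-300 + 158*(-1/133)) = -1/20/(-300 - 158/133) = -1/20/(-40058/133) = -133/40058*(-1/20) = 133/801160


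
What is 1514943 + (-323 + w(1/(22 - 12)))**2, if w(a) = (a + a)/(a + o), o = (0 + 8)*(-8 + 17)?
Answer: 841763044224/519841 ≈ 1.6193e+6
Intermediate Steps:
o = 72 (o = 8*9 = 72)
w(a) = 2*a/(72 + a) (w(a) = (a + a)/(a + 72) = (2*a)/(72 + a) = 2*a/(72 + a))
1514943 + (-323 + w(1/(22 - 12)))**2 = 1514943 + (-323 + 2/((22 - 12)*(72 + 1/(22 - 12))))**2 = 1514943 + (-323 + 2/(10*(72 + 1/10)))**2 = 1514943 + (-323 + 2*(1/10)/(72 + 1/10))**2 = 1514943 + (-323 + 2*(1/10)/(721/10))**2 = 1514943 + (-323 + 2*(1/10)*(10/721))**2 = 1514943 + (-323 + 2/721)**2 = 1514943 + (-232881/721)**2 = 1514943 + 54233560161/519841 = 841763044224/519841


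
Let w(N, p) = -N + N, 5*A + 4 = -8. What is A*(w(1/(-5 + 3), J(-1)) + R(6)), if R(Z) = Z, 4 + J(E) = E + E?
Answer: -72/5 ≈ -14.400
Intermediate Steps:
A = -12/5 (A = -⅘ + (⅕)*(-8) = -⅘ - 8/5 = -12/5 ≈ -2.4000)
J(E) = -4 + 2*E (J(E) = -4 + (E + E) = -4 + 2*E)
w(N, p) = 0
A*(w(1/(-5 + 3), J(-1)) + R(6)) = -12*(0 + 6)/5 = -12/5*6 = -72/5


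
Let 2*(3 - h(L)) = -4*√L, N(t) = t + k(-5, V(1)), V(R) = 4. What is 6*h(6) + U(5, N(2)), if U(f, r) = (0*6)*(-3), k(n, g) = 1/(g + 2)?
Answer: 18 + 12*√6 ≈ 47.394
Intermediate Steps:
k(n, g) = 1/(2 + g)
N(t) = ⅙ + t (N(t) = t + 1/(2 + 4) = t + 1/6 = t + ⅙ = ⅙ + t)
U(f, r) = 0 (U(f, r) = 0*(-3) = 0)
h(L) = 3 + 2*√L (h(L) = 3 - (-2)*√L = 3 + 2*√L)
6*h(6) + U(5, N(2)) = 6*(3 + 2*√6) + 0 = (18 + 12*√6) + 0 = 18 + 12*√6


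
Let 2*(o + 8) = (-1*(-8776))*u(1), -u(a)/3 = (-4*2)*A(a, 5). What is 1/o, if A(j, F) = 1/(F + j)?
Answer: 1/17544 ≈ 5.7000e-5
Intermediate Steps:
u(a) = 24/(5 + a) (u(a) = -3*(-4*2)/(5 + a) = -(-24)/(5 + a) = 24/(5 + a))
o = 17544 (o = -8 + ((-1*(-8776))*(24/(5 + 1)))/2 = -8 + (8776*(24/6))/2 = -8 + (8776*(24*(1/6)))/2 = -8 + (8776*4)/2 = -8 + (1/2)*35104 = -8 + 17552 = 17544)
1/o = 1/17544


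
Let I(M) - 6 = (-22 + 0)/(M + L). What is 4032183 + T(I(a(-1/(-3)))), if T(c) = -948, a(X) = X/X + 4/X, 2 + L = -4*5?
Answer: 4031235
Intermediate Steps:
L = -22 (L = -2 - 4*5 = -2 - 20 = -22)
a(X) = 1 + 4/X
I(M) = 6 - 22/(-22 + M) (I(M) = 6 + (-22 + 0)/(M - 22) = 6 - 22/(-22 + M))
4032183 + T(I(a(-1/(-3)))) = 4032183 - 948 = 4031235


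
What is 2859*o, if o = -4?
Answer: -11436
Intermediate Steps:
2859*o = 2859*(-4) = -11436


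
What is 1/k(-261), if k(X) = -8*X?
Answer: 1/2088 ≈ 0.00047893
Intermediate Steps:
1/k(-261) = 1/(-8*(-261)) = 1/2088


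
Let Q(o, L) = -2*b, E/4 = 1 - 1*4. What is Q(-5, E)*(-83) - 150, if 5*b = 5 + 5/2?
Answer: 99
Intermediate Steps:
E = -12 (E = 4*(1 - 1*4) = 4*(1 - 4) = 4*(-3) = -12)
b = 3/2 (b = (5 + 5/2)/5 = (1/5)*(15/2) = 3/2 ≈ 1.5000)
Q(o, L) = -3 (Q(o, L) = -2*3/2 = -3)
Q(-5, E)*(-83) - 150 = -3*(-83) - 150 = 249 - 150 = 99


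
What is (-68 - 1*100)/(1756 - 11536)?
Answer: 14/815 ≈ 0.017178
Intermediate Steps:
(-68 - 1*100)/(1756 - 11536) = (-68 - 100)/(-9780) = -168*(-1/9780) = 14/815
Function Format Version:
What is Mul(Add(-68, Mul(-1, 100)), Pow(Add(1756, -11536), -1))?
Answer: Rational(14, 815) ≈ 0.017178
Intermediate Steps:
Mul(Add(-68, Mul(-1, 100)), Pow(Add(1756, -11536), -1)) = Mul(Add(-68, -100), Pow(-9780, -1)) = Mul(-168, Rational(-1, 9780)) = Rational(14, 815)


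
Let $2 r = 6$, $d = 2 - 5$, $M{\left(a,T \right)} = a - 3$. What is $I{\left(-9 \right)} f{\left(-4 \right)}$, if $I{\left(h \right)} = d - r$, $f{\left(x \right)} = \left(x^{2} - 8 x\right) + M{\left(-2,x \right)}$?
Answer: $-258$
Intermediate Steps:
$M{\left(a,T \right)} = -3 + a$
$f{\left(x \right)} = -5 + x^{2} - 8 x$ ($f{\left(x \right)} = \left(x^{2} - 8 x\right) - 5 = -5 + x^{2} - 8 x$)
$d = -3$ ($d = 2 - 5 = -3$)
$r = 3$ ($r = \frac{1}{2} \cdot 6 = 3$)
$I{\left(h \right)} = -6$ ($I{\left(h \right)} = -3 - 3 = -6$)
$I{\left(-9 \right)} f{\left(-4 \right)} = - 6 \left(-5 + \left(-4\right)^{2} - -32\right) = - 6 \left(-5 + 16 + 32\right) = \left(-6\right) 43 = -258$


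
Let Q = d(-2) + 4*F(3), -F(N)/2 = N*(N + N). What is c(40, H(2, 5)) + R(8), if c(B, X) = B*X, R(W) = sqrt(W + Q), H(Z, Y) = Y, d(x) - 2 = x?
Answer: 200 + 2*I*sqrt(34) ≈ 200.0 + 11.662*I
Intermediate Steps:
d(x) = 2 + x
F(N) = -4*N**2 (F(N) = -2*N*(N + N) = -2*N*2*N = -4*N**2)
Q = -144 (Q = (2 - 2) + 4*(-4*3**2) = 0 + 4*(-4*9) = 0 + 4*(-36) = 0 - 144 = -144)
R(W) = sqrt(-144 + W) (R(W) = sqrt(W - 144) = sqrt(-144 + W))
c(40, H(2, 5)) + R(8) = 40*5 + sqrt(-144 + 8) = 200 + sqrt(-136) = 200 + 2*I*sqrt(34)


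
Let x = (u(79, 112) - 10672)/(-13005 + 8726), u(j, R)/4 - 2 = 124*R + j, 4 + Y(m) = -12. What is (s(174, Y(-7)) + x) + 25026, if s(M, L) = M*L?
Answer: 95128314/4279 ≈ 22231.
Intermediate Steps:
Y(m) = -16 (Y(m) = -4 - 12 = -16)
u(j, R) = 8 + 4*j + 496*R (u(j, R) = 8 + 4*(124*R + j) = 8 + 4*(j + 124*R) = 8 + (4*j + 496*R) = 8 + 4*j + 496*R)
s(M, L) = L*M
x = -45204/4279 (x = ((8 + 4*79 + 496*112) - 10672)/(-13005 + 8726) = ((8 + 316 + 55552) - 10672)/(-4279) = (55876 - 10672)*(-1/4279) = 45204*(-1/4279) = -45204/4279 ≈ -10.564)
(s(174, Y(-7)) + x) + 25026 = (-16*174 - 45204/4279) + 25026 = (-2784 - 45204/4279) + 25026 = -11957940/4279 + 25026 = 95128314/4279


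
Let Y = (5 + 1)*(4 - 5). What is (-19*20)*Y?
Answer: 2280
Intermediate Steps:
Y = -6 (Y = 6*(-1) = -6)
(-19*20)*Y = -19*20*(-6) = -380*(-6) = 2280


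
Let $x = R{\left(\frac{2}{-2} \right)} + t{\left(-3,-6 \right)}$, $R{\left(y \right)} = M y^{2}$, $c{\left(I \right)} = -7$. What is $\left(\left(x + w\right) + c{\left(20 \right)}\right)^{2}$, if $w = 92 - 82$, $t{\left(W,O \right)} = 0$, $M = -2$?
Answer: $1$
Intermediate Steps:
$R{\left(y \right)} = - 2 y^{2}$
$w = 10$
$x = -2$ ($x = - 2 \left(\frac{2}{-2}\right)^{2} + 0 = - 2 \left(2 \left(- \frac{1}{2}\right)\right)^{2} + 0 = - 2 \left(-1\right)^{2} + 0 = \left(-2\right) 1 + 0 = -2 + 0 = -2$)
$\left(\left(x + w\right) + c{\left(20 \right)}\right)^{2} = \left(\left(-2 + 10\right) - 7\right)^{2} = \left(8 - 7\right)^{2} = 1^{2} = 1$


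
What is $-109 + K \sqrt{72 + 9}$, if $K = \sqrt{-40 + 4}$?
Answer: $-109 + 54 i \approx -109.0 + 54.0 i$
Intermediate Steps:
$K = 6 i$ ($K = \sqrt{-36} = 6 i \approx 6.0 i$)
$-109 + K \sqrt{72 + 9} = -109 + 6 i \sqrt{72 + 9} = -109 + 6 i \sqrt{81} = -109 + 6 i 9 = -109 + 54 i$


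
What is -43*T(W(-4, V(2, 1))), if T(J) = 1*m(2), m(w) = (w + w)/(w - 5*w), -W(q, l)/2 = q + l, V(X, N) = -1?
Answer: 43/2 ≈ 21.500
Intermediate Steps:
W(q, l) = -2*l - 2*q (W(q, l) = -2*(q + l) = -2*(l + q) = -2*l - 2*q)
m(w) = -½ (m(w) = (2*w)/((-4*w)) = (2*w)*(-1/(4*w)) = -½)
T(J) = -½ (T(J) = 1*(-½) = -½)
-43*T(W(-4, V(2, 1))) = -43*(-½) = 43/2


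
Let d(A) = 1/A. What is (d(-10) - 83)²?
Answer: 690561/100 ≈ 6905.6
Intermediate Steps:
(d(-10) - 83)² = (1/(-10) - 83)² = (-⅒ - 83)² = (-831/10)² = 690561/100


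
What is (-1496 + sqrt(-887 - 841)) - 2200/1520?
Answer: -56903/38 + 24*I*sqrt(3) ≈ -1497.4 + 41.569*I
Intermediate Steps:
(-1496 + sqrt(-887 - 841)) - 2200/1520 = (-1496 + sqrt(-1728)) - 2200*1/1520 = (-1496 + 24*I*sqrt(3)) - 55/38 = -56903/38 + 24*I*sqrt(3)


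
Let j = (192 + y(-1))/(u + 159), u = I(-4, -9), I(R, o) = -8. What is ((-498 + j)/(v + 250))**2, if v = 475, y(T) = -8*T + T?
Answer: 5624850001/11984775625 ≈ 0.46933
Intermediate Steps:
y(T) = -7*T
u = -8
j = 199/151 (j = (192 - 7*(-1))/(-8 + 159) = (192 + 7)/151 = 199*(1/151) = 199/151 ≈ 1.3179)
((-498 + j)/(v + 250))**2 = ((-498 + 199/151)/(475 + 250))**2 = (-74999/151/725)**2 = (-74999/151*1/725)**2 = (-74999/109475)**2 = 5624850001/11984775625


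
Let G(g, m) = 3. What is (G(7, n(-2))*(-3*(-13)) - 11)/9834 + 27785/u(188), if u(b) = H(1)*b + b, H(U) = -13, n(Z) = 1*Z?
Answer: -45499759/3697584 ≈ -12.305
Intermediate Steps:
n(Z) = Z
u(b) = -12*b (u(b) = -13*b + b = -12*b)
(G(7, n(-2))*(-3*(-13)) - 11)/9834 + 27785/u(188) = (3*(-3*(-13)) - 11)/9834 + 27785/((-12*188)) = (3*39 - 11)*(1/9834) + 27785/(-2256) = (117 - 11)*(1/9834) + 27785*(-1/2256) = 106*(1/9834) - 27785/2256 = 53/4917 - 27785/2256 = -45499759/3697584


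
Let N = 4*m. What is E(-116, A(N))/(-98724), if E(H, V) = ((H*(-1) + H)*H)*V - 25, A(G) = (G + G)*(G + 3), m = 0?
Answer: 25/98724 ≈ 0.00025323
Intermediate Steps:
N = 0 (N = 4*0 = 0)
A(G) = 2*G*(3 + G) (A(G) = (2*G)*(3 + G) = 2*G*(3 + G))
E(H, V) = -25 (E(H, V) = ((-H + H)*H)*V - 25 = (0*H)*V - 25 = 0*V - 25 = 0 - 25 = -25)
E(-116, A(N))/(-98724) = -25/(-98724) = -25*(-1/98724) = 25/98724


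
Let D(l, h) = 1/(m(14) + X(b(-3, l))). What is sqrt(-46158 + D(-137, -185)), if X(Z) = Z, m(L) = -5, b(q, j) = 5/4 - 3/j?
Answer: I*sqrt(21406404634)/681 ≈ 214.84*I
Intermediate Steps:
b(q, j) = 5/4 - 3/j (b(q, j) = 5*(1/4) - 3/j = 5/4 - 3/j)
D(l, h) = 1/(-15/4 - 3/l) (D(l, h) = 1/(-5 + (5/4 - 3/l)) = 1/(-15/4 - 3/l))
sqrt(-46158 + D(-137, -185)) = sqrt(-46158 + (4/3)*(-137)/(-4 - 5*(-137))) = sqrt(-46158 + (4/3)*(-137)/(-4 + 685)) = sqrt(-46158 + (4/3)*(-137)/681) = sqrt(-46158 + (4/3)*(-137)*(1/681)) = sqrt(-46158 - 548/2043) = sqrt(-94301342/2043) = I*sqrt(21406404634)/681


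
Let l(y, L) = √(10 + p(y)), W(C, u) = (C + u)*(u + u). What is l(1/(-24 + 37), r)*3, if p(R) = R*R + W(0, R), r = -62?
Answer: 3*√1693/13 ≈ 9.4953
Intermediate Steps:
W(C, u) = 2*u*(C + u) (W(C, u) = (C + u)*(2*u) = 2*u*(C + u))
p(R) = 3*R² (p(R) = R*R + 2*R*(0 + R) = R² + 2*R*R = R² + 2*R² = 3*R²)
l(y, L) = √(10 + 3*y²)
l(1/(-24 + 37), r)*3 = √(10 + 3*(1/(-24 + 37))²)*3 = √(10 + 3*(1/13)²)*3 = √(10 + 3*(1/169))*3 = √(10 + 3/169)*3 = √(1693/169)*3 = (√1693/13)*3 = 3*√1693/13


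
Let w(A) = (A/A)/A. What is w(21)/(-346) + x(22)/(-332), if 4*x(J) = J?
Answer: -40295/2412312 ≈ -0.016704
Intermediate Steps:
x(J) = J/4
w(A) = 1/A
w(21)/(-346) + x(22)/(-332) = 1/(21*(-346)) + ((¼)*22)/(-332) = (1/21)*(-1/346) + (11/2)*(-1/332) = -1/7266 - 11/664 = -40295/2412312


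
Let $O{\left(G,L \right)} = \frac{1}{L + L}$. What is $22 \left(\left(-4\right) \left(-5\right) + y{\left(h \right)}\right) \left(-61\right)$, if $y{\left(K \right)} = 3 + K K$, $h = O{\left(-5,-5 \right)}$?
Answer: $- \frac{1543971}{50} \approx -30879.0$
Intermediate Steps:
$O{\left(G,L \right)} = \frac{1}{2 L}$
$h = - \frac{1}{10}$ ($h = \frac{1}{2 \left(-5\right)} = \frac{1}{2} \left(- \frac{1}{5}\right) = - \frac{1}{10} \approx -0.1$)
$y{\left(K \right)} = 3 + K^{2}$
$22 \left(\left(-4\right) \left(-5\right) + y{\left(h \right)}\right) \left(-61\right) = 22 \left(\left(-4\right) \left(-5\right) + \left(3 + \left(- \frac{1}{10}\right)^{2}\right)\right) \left(-61\right) = 22 \left(20 + \left(3 + \frac{1}{100}\right)\right) \left(-61\right) = 22 \left(20 + \frac{301}{100}\right) \left(-61\right) = 22 \cdot \frac{2301}{100} \left(-61\right) = \frac{25311}{50} \left(-61\right) = - \frac{1543971}{50}$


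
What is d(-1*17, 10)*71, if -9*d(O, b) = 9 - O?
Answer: -1846/9 ≈ -205.11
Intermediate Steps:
d(O, b) = -1 + O/9 (d(O, b) = -(9 - O)/9 = -1 + O/9)
d(-1*17, 10)*71 = (-1 + (-1*17)/9)*71 = (-1 + (⅑)*(-17))*71 = (-1 - 17/9)*71 = -26/9*71 = -1846/9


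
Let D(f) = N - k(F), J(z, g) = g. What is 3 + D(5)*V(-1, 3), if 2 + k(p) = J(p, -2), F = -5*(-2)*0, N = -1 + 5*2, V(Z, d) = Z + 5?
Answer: 55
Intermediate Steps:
V(Z, d) = 5 + Z
N = 9 (N = -1 + 10 = 9)
F = 0 (F = 10*0 = 0)
k(p) = -4 (k(p) = -2 - 2 = -4)
D(f) = 13 (D(f) = 9 - 1*(-4) = 9 + 4 = 13)
3 + D(5)*V(-1, 3) = 3 + 13*(5 - 1) = 3 + 13*4 = 3 + 52 = 55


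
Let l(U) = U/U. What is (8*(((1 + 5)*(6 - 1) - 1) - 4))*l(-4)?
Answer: 200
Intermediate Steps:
l(U) = 1
(8*(((1 + 5)*(6 - 1) - 1) - 4))*l(-4) = (8*(((1 + 5)*(6 - 1) - 1) - 4))*1 = (8*((6*5 - 1) - 4))*1 = (8*((30 - 1) - 4))*1 = (8*(29 - 4))*1 = (8*25)*1 = 200*1 = 200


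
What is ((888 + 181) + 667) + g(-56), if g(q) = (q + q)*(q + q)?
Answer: 14280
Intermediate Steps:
g(q) = 4*q² (g(q) = (2*q)*(2*q) = 4*q²)
((888 + 181) + 667) + g(-56) = ((888 + 181) + 667) + 4*(-56)² = (1069 + 667) + 4*3136 = 1736 + 12544 = 14280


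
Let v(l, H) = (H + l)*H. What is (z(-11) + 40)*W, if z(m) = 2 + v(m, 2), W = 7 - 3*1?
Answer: 96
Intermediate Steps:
W = 4 (W = 7 - 3 = 4)
v(l, H) = H*(H + l)
z(m) = 6 + 2*m (z(m) = 2 + 2*(2 + m) = 2 + (4 + 2*m) = 6 + 2*m)
(z(-11) + 40)*W = ((6 + 2*(-11)) + 40)*4 = ((6 - 22) + 40)*4 = (-16 + 40)*4 = 24*4 = 96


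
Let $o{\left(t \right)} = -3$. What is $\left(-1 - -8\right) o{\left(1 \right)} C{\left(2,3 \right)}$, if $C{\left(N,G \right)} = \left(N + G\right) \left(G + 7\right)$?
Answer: $-1050$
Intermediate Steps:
$C{\left(N,G \right)} = \left(7 + G\right) \left(G + N\right)$ ($C{\left(N,G \right)} = \left(G + N\right) \left(7 + G\right) = \left(7 + G\right) \left(G + N\right)$)
$\left(-1 - -8\right) o{\left(1 \right)} C{\left(2,3 \right)} = \left(-1 - -8\right) \left(-3\right) \left(3^{2} + 7 \cdot 3 + 7 \cdot 2 + 3 \cdot 2\right) = \left(-1 + 8\right) \left(-3\right) \left(9 + 21 + 14 + 6\right) = 7 \left(-3\right) 50 = \left(-21\right) 50 = -1050$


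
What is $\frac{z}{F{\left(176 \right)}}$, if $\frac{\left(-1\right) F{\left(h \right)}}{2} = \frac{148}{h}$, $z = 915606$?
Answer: $- \frac{20143332}{37} \approx -5.4441 \cdot 10^{5}$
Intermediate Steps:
$F{\left(h \right)} = - \frac{296}{h}$ ($F{\left(h \right)} = - 2 \frac{148}{h} = - \frac{296}{h}$)
$\frac{z}{F{\left(176 \right)}} = \frac{915606}{\left(-296\right) \frac{1}{176}} = \frac{915606}{- \frac{37}{22}} = 915606 \left(- \frac{22}{37}\right) = - \frac{20143332}{37}$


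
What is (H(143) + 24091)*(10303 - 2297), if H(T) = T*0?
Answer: 192872546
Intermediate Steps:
H(T) = 0
(H(143) + 24091)*(10303 - 2297) = (0 + 24091)*(10303 - 2297) = 24091*8006 = 192872546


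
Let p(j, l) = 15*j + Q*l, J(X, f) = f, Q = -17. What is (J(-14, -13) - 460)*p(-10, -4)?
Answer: 38786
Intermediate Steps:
p(j, l) = -17*l + 15*j (p(j, l) = 15*j - 17*l = -17*l + 15*j)
(J(-14, -13) - 460)*p(-10, -4) = (-13 - 460)*(-17*(-4) + 15*(-10)) = -473*(68 - 150) = -473*(-82) = 38786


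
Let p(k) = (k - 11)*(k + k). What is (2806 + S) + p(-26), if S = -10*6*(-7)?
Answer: 5150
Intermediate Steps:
p(k) = 2*k*(-11 + k) (p(k) = (-11 + k)*(2*k) = 2*k*(-11 + k))
S = 420 (S = -60*(-7) = 420)
(2806 + S) + p(-26) = (2806 + 420) + 2*(-26)*(-11 - 26) = 3226 + 2*(-26)*(-37) = 3226 + 1924 = 5150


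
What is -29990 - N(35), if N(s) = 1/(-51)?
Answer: -1529489/51 ≈ -29990.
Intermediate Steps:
N(s) = -1/51
-29990 - N(35) = -29990 - 1*(-1/51) = -29990 + 1/51 = -1529489/51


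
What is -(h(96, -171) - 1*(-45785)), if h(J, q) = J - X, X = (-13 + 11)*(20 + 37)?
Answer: -45995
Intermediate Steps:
X = -114 (X = -2*57 = -114)
h(J, q) = 114 + J (h(J, q) = J - 1*(-114) = J + 114 = 114 + J)
-(h(96, -171) - 1*(-45785)) = -((114 + 96) - 1*(-45785)) = -(210 + 45785) = -1*45995 = -45995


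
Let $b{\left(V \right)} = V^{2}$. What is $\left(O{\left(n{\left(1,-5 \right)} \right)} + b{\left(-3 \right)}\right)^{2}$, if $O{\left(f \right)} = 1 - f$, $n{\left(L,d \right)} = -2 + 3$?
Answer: $81$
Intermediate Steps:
$n{\left(L,d \right)} = 1$
$\left(O{\left(n{\left(1,-5 \right)} \right)} + b{\left(-3 \right)}\right)^{2} = \left(\left(1 - 1\right) + \left(-3\right)^{2}\right)^{2} = \left(\left(1 - 1\right) + 9\right)^{2} = \left(0 + 9\right)^{2} = 9^{2} = 81$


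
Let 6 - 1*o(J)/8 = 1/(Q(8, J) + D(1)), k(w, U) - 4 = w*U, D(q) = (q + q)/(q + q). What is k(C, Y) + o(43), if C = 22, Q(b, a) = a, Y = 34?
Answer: 8798/11 ≈ 799.82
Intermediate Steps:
D(q) = 1 (D(q) = (2*q)/((2*q)) = (2*q)*(1/(2*q)) = 1)
k(w, U) = 4 + U*w (k(w, U) = 4 + w*U = 4 + U*w)
o(J) = 48 - 8/(1 + J) (o(J) = 48 - 8/(J + 1) = 48 - 8/(1 + J))
k(C, Y) + o(43) = (4 + 34*22) + 8*(5 + 6*43)/(1 + 43) = (4 + 748) + 8*(5 + 258)/44 = 752 + 8*(1/44)*263 = 752 + 526/11 = 8798/11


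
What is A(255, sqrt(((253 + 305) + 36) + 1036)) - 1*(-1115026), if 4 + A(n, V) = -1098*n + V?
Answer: 835032 + sqrt(1630) ≈ 8.3507e+5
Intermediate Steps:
A(n, V) = -4 + V - 1098*n (A(n, V) = -4 + (-1098*n + V) = -4 + (V - 1098*n) = -4 + V - 1098*n)
A(255, sqrt(((253 + 305) + 36) + 1036)) - 1*(-1115026) = (-4 + sqrt(((253 + 305) + 36) + 1036) - 1098*255) - 1*(-1115026) = (-4 + sqrt((558 + 36) + 1036) - 279990) + 1115026 = (-4 + sqrt(594 + 1036) - 279990) + 1115026 = (-4 + sqrt(1630) - 279990) + 1115026 = (-279994 + sqrt(1630)) + 1115026 = 835032 + sqrt(1630)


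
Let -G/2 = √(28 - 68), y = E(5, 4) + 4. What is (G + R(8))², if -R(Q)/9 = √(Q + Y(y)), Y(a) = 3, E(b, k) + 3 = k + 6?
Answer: 731 + 72*I*√110 ≈ 731.0 + 755.14*I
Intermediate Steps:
E(b, k) = 3 + k (E(b, k) = -3 + (k + 6) = -3 + (6 + k) = 3 + k)
y = 11 (y = (3 + 4) + 4 = 7 + 4 = 11)
R(Q) = -9*√(3 + Q) (R(Q) = -9*√(Q + 3) = -9*√(3 + Q))
G = -4*I*√10 (G = -2*√(28 - 68) = -4*I*√10 ≈ -12.649*I)
(G + R(8))² = (-4*I*√10 - 9*√(3 + 8))² = (-4*I*√10 - 9*√11)² = (-9*√11 - 4*I*√10)²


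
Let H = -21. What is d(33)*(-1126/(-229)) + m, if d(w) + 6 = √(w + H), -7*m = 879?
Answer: -248583/1603 + 2252*√3/229 ≈ -138.04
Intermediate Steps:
m = -879/7 (m = -⅐*879 = -879/7 ≈ -125.57)
d(w) = -6 + √(-21 + w) (d(w) = -6 + √(w - 21) = -6 + √(-21 + w))
d(33)*(-1126/(-229)) + m = (-6 + √(-21 + 33))*(-1126/(-229)) - 879/7 = (-6 + √12)*(-1126*(-1/229)) - 879/7 = (-6 + 2*√3)*(1126/229) - 879/7 = (-6756/229 + 2252*√3/229) - 879/7 = -248583/1603 + 2252*√3/229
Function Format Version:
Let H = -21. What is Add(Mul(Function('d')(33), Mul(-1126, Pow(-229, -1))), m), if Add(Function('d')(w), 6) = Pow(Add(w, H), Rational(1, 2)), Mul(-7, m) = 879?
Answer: Add(Rational(-248583, 1603), Mul(Rational(2252, 229), Pow(3, Rational(1, 2)))) ≈ -138.04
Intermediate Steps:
m = Rational(-879, 7) (m = Mul(Rational(-1, 7), 879) = Rational(-879, 7) ≈ -125.57)
Function('d')(w) = Add(-6, Pow(Add(-21, w), Rational(1, 2))) (Function('d')(w) = Add(-6, Pow(Add(w, -21), Rational(1, 2))) = Add(-6, Pow(Add(-21, w), Rational(1, 2))))
Add(Mul(Function('d')(33), Mul(-1126, Pow(-229, -1))), m) = Add(Mul(Add(-6, Pow(Add(-21, 33), Rational(1, 2))), Mul(-1126, Pow(-229, -1))), Rational(-879, 7)) = Add(Mul(Add(-6, Pow(12, Rational(1, 2))), Mul(-1126, Rational(-1, 229))), Rational(-879, 7)) = Add(Mul(Add(-6, Mul(2, Pow(3, Rational(1, 2)))), Rational(1126, 229)), Rational(-879, 7)) = Add(Add(Rational(-6756, 229), Mul(Rational(2252, 229), Pow(3, Rational(1, 2)))), Rational(-879, 7)) = Add(Rational(-248583, 1603), Mul(Rational(2252, 229), Pow(3, Rational(1, 2))))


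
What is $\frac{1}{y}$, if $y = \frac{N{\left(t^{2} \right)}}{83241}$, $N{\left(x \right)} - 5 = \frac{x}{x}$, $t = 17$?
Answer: $\frac{27747}{2} \approx 13874.0$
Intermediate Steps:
$N{\left(x \right)} = 6$ ($N{\left(x \right)} = 5 + \frac{x}{x} = 5 + 1 = 6$)
$y = \frac{2}{27747}$ ($y = \frac{6}{83241} = 6 \cdot \frac{1}{83241} = \frac{2}{27747} \approx 7.208 \cdot 10^{-5}$)
$\frac{1}{y} = \frac{1}{\frac{2}{27747}} = \frac{27747}{2}$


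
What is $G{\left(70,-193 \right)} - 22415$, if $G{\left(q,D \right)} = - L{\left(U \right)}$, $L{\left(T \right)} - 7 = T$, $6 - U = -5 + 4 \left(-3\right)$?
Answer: $-22445$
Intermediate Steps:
$U = 23$ ($U = 6 - \left(-5 + 4 \left(-3\right)\right) = 6 - \left(-5 - 12\right) = 6 - -17 = 6 + 17 = 23$)
$L{\left(T \right)} = 7 + T$
$G{\left(q,D \right)} = -30$ ($G{\left(q,D \right)} = - (7 + 23) = \left(-1\right) 30 = -30$)
$G{\left(70,-193 \right)} - 22415 = -30 - 22415 = -22445$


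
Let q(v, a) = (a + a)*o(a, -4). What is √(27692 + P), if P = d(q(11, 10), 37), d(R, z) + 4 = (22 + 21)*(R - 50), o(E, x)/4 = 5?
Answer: √42738 ≈ 206.73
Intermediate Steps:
o(E, x) = 20 (o(E, x) = 4*5 = 20)
q(v, a) = 40*a (q(v, a) = (a + a)*20 = (2*a)*20 = 40*a)
d(R, z) = -2154 + 43*R (d(R, z) = -4 + (22 + 21)*(R - 50) = -4 + 43*(-50 + R) = -4 + (-2150 + 43*R) = -2154 + 43*R)
P = 15046 (P = -2154 + 43*(40*10) = -2154 + 43*400 = -2154 + 17200 = 15046)
√(27692 + P) = √(27692 + 15046) = √42738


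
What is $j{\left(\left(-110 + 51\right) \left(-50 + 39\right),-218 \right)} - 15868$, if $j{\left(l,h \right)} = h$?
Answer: $-16086$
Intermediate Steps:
$j{\left(\left(-110 + 51\right) \left(-50 + 39\right),-218 \right)} - 15868 = -218 - 15868 = -16086$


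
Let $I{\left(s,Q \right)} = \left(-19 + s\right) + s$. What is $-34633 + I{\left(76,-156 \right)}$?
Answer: $-34500$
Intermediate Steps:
$I{\left(s,Q \right)} = -19 + 2 s$
$-34633 + I{\left(76,-156 \right)} = -34633 + \left(-19 + 2 \cdot 76\right) = -34633 + \left(-19 + 152\right) = -34633 + 133 = -34500$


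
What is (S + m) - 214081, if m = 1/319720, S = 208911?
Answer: -1652952399/319720 ≈ -5170.0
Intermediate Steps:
m = 1/319720 ≈ 3.1277e-6
(S + m) - 214081 = (208911 + 1/319720) - 214081 = 66793024921/319720 - 214081 = -1652952399/319720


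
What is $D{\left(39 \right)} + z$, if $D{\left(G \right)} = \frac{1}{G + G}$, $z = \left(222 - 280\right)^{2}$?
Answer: $\frac{262393}{78} \approx 3364.0$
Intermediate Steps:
$z = 3364$ ($z = \left(-58\right)^{2} = 3364$)
$D{\left(G \right)} = \frac{1}{2 G}$
$D{\left(39 \right)} + z = \frac{1}{2 \cdot 39} + 3364 = \frac{1}{2} \cdot \frac{1}{39} + 3364 = \frac{1}{78} + 3364 = \frac{262393}{78}$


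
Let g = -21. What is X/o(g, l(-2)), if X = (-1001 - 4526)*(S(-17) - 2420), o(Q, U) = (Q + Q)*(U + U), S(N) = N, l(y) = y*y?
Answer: -13469299/336 ≈ -40087.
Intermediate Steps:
l(y) = y²
o(Q, U) = 4*Q*U (o(Q, U) = (2*Q)*(2*U) = 4*Q*U)
X = 13469299 (X = (-1001 - 4526)*(-17 - 2420) = -5527*(-2437) = 13469299)
X/o(g, l(-2)) = 13469299/((4*(-21)*(-2)²)) = 13469299/((4*(-21)*4)) = 13469299/(-336) = 13469299*(-1/336) = -13469299/336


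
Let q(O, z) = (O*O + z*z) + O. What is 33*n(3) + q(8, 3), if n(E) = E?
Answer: 180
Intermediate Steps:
q(O, z) = O + O² + z² (q(O, z) = (O² + z²) + O = O + O² + z²)
33*n(3) + q(8, 3) = 33*3 + (8 + 8² + 3²) = 99 + (8 + 64 + 9) = 99 + 81 = 180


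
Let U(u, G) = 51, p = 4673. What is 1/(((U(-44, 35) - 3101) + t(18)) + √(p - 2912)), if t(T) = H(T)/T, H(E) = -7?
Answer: -988326/3014208085 - 324*√1761/3014208085 ≈ -0.00033240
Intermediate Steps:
t(T) = -7/T
1/(((U(-44, 35) - 3101) + t(18)) + √(p - 2912)) = 1/(((51 - 3101) - 7/18) + √(4673 - 2912)) = 1/((-3050 - 7*1/18) + √1761) = 1/((-3050 - 7/18) + √1761) = 1/(-54907/18 + √1761)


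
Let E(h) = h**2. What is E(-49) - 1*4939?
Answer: -2538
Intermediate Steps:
E(-49) - 1*4939 = (-49)**2 - 1*4939 = 2401 - 4939 = -2538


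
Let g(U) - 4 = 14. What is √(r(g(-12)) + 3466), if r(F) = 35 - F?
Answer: 9*√43 ≈ 59.017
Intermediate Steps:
g(U) = 18 (g(U) = 4 + 14 = 18)
√(r(g(-12)) + 3466) = √((35 - 1*18) + 3466) = √((35 - 18) + 3466) = √(17 + 3466) = √3483 = 9*√43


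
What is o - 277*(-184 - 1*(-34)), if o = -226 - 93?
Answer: 41231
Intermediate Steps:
o = -319
o - 277*(-184 - 1*(-34)) = -319 - 277*(-184 - 1*(-34)) = -319 - 277*(-184 + 34) = -319 - 277*(-150) = -319 + 41550 = 41231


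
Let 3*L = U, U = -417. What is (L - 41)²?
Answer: 32400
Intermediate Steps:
L = -139 (L = (⅓)*(-417) = -139)
(L - 41)² = (-139 - 41)² = (-180)² = 32400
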